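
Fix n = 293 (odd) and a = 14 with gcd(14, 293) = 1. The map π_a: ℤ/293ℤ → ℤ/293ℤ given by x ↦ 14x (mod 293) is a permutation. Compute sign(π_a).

Orbit of 267 under x↦14x: [267, 222, 178, 148, 21, 1, 14]… (length divides ord_293(14)).
Decompose π into cycles: lengths [146, 146, 1] (3 cycles, including the fixed point 0).
n − c = 293 − 3 = 290; sign = (−1)^290 = +1.
Via Zolotarev, sign(π_{14}) = (14|293) = +1.

+1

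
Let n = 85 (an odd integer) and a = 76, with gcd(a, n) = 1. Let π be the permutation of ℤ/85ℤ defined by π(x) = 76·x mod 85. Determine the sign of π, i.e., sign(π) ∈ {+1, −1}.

+1

Start at x=81: 81 → 36 → 16 → 26 → 21 → 66 → 1 → … (one orbit).
Decompose π into cycles: lengths [8, 8, 8, 8, 8, 8, 8, 8, 8, 8, 1, 1, 1, 1, 1] (15 cycles, including the fixed point 0).
n − c = 85 − 15 = 70; sign = (−1)^70 = +1.
Check: (76/85) = +1 by Zolotarev.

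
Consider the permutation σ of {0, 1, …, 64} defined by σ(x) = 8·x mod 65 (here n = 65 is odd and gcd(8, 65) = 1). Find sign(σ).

Orbit of 8 under x↦8x: [8, 64, 57, 1]… (length divides ord_65(8)).
Decompose π into cycles: lengths [4, 4, 4, 4, 4, 4, 4, 4, 4, 4, 4, 4, 4, 4, 4, 4, 1] (17 cycles, including the fixed point 0).
n − c = 65 − 17 = 48; sign = (−1)^48 = +1.
Check: (8/65) = +1 by Zolotarev.

+1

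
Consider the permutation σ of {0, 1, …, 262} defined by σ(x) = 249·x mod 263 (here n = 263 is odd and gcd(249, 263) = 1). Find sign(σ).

+1

Start at x=99: 99 → 192 → 205 → 23 → 204 → 37 → 8 → … (one orbit).
π_249 has 3 disjoint cycles with lengths [131, 131, 1] on {0,…,262}.
n − c = 263 − 3 = 260; sign = (−1)^260 = +1.
(249|263)_J = +1 (Zolotarev's lemma cross-check).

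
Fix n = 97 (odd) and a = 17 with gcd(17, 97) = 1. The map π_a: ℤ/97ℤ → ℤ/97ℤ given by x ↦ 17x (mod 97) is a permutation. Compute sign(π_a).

-1

Trace 40: π^k(40) = [40, 1, 17, 95, 63, 4, 68] for k=0..6.
Decompose π into cycles: lengths [96, 1] (2 cycles, including the fixed point 0).
Σ(ℓ_i−1) = 97−2 = 95; sign = (−1)^95 = -1.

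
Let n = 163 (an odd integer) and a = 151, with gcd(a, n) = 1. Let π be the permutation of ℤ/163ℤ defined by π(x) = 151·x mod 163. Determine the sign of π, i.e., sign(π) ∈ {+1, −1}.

+1

Start at x=26: 26 → 14 → 158 → 60 → 95 → 1 → 151 → … (one orbit).
Cycle type of π: 81×2 + 1; total 3 cycles.
n − c = 163 − 3 = 160; sign = (−1)^160 = +1.
Via Zolotarev, sign(π_{151}) = (151|163) = +1.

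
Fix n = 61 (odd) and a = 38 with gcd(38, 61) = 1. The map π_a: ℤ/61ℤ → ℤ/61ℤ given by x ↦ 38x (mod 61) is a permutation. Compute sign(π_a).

Orbit of 53 under x↦38x: [53, 1, 38, 41, 33, 34, 11]… (length divides ord_61(38)).
The orbit structure of x ↦ 38x mod 61: 4 orbits of sizes [20, 20, 20, 1].
With 4 cycles on 61 points, sign = (−1)^{61−4} = -1.
The Jacobi symbol (38|61) = -1 (Zolotarev) agrees.

-1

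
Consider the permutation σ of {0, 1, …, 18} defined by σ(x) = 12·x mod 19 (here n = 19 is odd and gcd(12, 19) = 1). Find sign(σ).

-1

Start at x=11: 11 → 18 → 7 → 8 → 1 → 12 → 11 (one orbit).
Decompose π into cycles: lengths [6, 6, 6, 1] (4 cycles, including the fixed point 0).
19 − 4 = 15 transpositions; sign(π) = (−1)^15 = -1.
Zolotarev: (12|19) = -1, matching the cycle-count sign.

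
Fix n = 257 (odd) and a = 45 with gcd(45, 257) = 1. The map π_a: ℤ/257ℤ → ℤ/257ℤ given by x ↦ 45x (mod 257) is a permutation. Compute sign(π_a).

Orbit of 84 under x↦45x: [84, 182, 223, 12, 26, 142, 222]… (length divides ord_257(45)).
π_45 has 2 disjoint cycles with lengths [256, 1] on {0,…,256}.
sign(π) = (−1)^{n − #cycles} = (−1)^{257−2} = (−1)^255 = -1.
(45|257)_J = -1 (Zolotarev's lemma cross-check).

-1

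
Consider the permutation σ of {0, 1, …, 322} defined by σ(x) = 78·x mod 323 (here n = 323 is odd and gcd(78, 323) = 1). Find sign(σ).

Start at x=231: 231 → 253 → 31 → 157 → 295 → 77 → 192 → … (one orbit).
Cycle lengths of π_78 on ℤ/323ℤ: [144, 144, 18, 16, 1]; 5 cycles in total.
5 cycles on 323: each ℓ→(−1)^(ℓ−1), product (−1)^318 = +1.
Check: (78/323) = +1 by Zolotarev.

+1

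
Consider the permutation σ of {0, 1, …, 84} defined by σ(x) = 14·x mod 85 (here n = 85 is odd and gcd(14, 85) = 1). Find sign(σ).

Trace 36: π^k(36) = [36, 79, 1, 14, 26, 24, 81] for k=0..6.
The orbit structure of x ↦ 14x mod 85: 8 orbits of sizes [16, 16, 16, 16, 16, 2, 2, 1].
Σ(ℓ_i−1) = 85−8 = 77; sign = (−1)^77 = -1.
The Jacobi symbol (14|85) = -1 (Zolotarev) agrees.

-1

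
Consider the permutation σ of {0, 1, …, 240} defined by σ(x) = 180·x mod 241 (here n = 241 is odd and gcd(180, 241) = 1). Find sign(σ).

Orbit of 150 under x↦180x: [150, 8, 235, 125, 87, 236, 64]… (length divides ord_241(180)).
π_180 has 7 disjoint cycles with lengths [40, 40, 40, 40, 40, 40, 1] on {0,…,240}.
241 − 7 = 234 transpositions; sign(π) = (−1)^234 = +1.

+1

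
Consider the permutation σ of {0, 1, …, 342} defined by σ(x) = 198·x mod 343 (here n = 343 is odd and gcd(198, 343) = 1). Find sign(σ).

+1

Trace 184: π^k(184) = [184, 74, 246, 2, 53, 204, 261] for k=0..6.
7 cycles of lengths [147, 147, 21, 21, 3, 3, 1].
sign(π) = (−1)^{n − #cycles} = (−1)^{343−7} = (−1)^336 = +1.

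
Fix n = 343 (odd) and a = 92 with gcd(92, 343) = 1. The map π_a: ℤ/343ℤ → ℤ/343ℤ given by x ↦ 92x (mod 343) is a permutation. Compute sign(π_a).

Start at x=85: 85 → 274 → 169 → 113 → 106 → 148 → 239 → … (one orbit).
The orbit structure of x ↦ 92x mod 343: 19 orbits of sizes [49, 49, 49, 49, 49, 49, 7, 7, 7, 7, 7, 7, 1, 1, 1, 1, 1, 1, 1].
With 19 cycles on 343 points, sign = (−1)^{343−19} = +1.
Zolotarev: (92|343) = +1, matching the cycle-count sign.

+1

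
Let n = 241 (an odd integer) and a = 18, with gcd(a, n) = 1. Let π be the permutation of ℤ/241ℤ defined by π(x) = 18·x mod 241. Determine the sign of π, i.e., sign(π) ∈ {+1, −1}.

Start at x=123: 123 → 45 → 87 → 120 → 232 → 79 → 217 → … (one orbit).
π_18 has 3 disjoint cycles with lengths [120, 120, 1] on {0,…,240}.
3 cycles on 241: each ℓ→(−1)^(ℓ−1), product (−1)^238 = +1.

+1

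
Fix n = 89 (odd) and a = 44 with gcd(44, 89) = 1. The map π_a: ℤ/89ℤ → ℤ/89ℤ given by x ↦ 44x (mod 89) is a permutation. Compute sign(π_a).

+1

Trace 4: π^k(4) = [4, 87, 1, 44, 67, 11, 39] for k=0..6.
Cycle type of π: 22×4 + 1; total 5 cycles.
n − c = 89 − 5 = 84; sign = (−1)^84 = +1.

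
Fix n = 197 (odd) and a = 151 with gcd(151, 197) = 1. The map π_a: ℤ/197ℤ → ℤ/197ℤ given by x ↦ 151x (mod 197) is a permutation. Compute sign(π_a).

-1

Trace 99: π^k(99) = [99, 174, 73, 188, 20, 65, 162] for k=0..6.
Cycle type of π: 196 + 1; total 2 cycles.
sign(π) = (−1)^{n − #cycles} = (−1)^{197−2} = (−1)^195 = -1.
Via Zolotarev, sign(π_{151}) = (151|197) = -1.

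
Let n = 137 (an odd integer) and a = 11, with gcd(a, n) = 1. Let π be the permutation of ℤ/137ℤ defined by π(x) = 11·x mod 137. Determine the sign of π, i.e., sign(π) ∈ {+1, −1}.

+1

Orbit of 130 under x↦11x: [130, 60, 112, 136, 126, 16, 39]… (length divides ord_137(11)).
π_11 has 3 disjoint cycles with lengths [68, 68, 1] on {0,…,136}.
sign(π) = (−1)^{n − #cycles} = (−1)^{137−3} = (−1)^134 = +1.
(11|137)_J = +1 (Zolotarev's lemma cross-check).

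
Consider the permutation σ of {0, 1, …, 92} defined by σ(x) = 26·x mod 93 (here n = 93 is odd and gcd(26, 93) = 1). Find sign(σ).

Orbit of 26 under x↦26x: [26, 25, 92, 67, 68, 1]… (length divides ord_93(26)).
Decompose π into cycles: lengths [6, 6, 6, 6, 6, 6, 6, 6, 6, 6, 6, 6, 6, 6, 6, 2, 1] (17 cycles, including the fixed point 0).
sign(π) = (−1)^{n − #cycles} = (−1)^{93−17} = (−1)^76 = +1.
Check: (26/93) = +1 by Zolotarev.

+1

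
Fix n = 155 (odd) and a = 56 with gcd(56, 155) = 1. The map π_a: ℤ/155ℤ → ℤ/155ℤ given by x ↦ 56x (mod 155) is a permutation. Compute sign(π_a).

+1

Orbit of 1 under x↦56x: [1, 56, 36]… (length divides ord_155(56)).
Cycle lengths of π_56 on ℤ/155ℤ: [3, 3, 3, 3, 3, 3, 3, 3, 3, 3, 3, 3, 3, 3, 3, 3, 3, 3, 3, 3, 3, 3, 3, 3, 3, 3, 3, 3, 3, 3, 3, 3, 3, 3, 3, 3, 3, 3, 3, 3, 3, 3, 3, 3, 3, 3, 3, 3, 3, 3, 1, 1, 1, 1, 1]; 55 cycles in total.
sign(π) = (−1)^{n − #cycles} = (−1)^{155−55} = (−1)^100 = +1.
Via Zolotarev, sign(π_{56}) = (56|155) = +1.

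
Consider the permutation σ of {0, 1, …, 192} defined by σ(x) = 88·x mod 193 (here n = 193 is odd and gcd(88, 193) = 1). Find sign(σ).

Start at x=88: 88 → 24 → 182 → 190 → 122 → 121 → 33 → … (one orbit).
Decompose π into cycles: lengths [64, 64, 64, 1] (4 cycles, including the fixed point 0).
193 − 4 = 189 transpositions; sign(π) = (−1)^189 = -1.
(88|193)_J = -1 (Zolotarev's lemma cross-check).

-1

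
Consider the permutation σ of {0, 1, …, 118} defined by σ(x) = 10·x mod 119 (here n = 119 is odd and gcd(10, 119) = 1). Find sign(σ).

Start at x=10: 10 → 100 → 48 → 4 → 40 → 43 → 73 → … (one orbit).
5 cycles of lengths [48, 48, 16, 6, 1].
n − c = 119 − 5 = 114; sign = (−1)^114 = +1.

+1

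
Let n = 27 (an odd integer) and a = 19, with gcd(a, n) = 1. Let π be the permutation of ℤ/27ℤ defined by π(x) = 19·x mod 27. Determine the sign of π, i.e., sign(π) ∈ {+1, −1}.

+1

Trace 19: π^k(19) = [19, 10, 1] for k=0..2.
π_19 has 15 disjoint cycles with lengths [3, 3, 3, 3, 3, 3, 1, 1, 1, 1, 1, 1, 1, 1, 1] on {0,…,26}.
Σ(ℓ_i−1) = 27−15 = 12; sign = (−1)^12 = +1.
The Jacobi symbol (19|27) = +1 (Zolotarev) agrees.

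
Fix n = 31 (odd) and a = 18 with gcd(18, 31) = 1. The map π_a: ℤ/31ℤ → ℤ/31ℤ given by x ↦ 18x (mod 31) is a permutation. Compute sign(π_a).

+1

Trace 16: π^k(16) = [16, 9, 7, 2, 5, 28, 8] for k=0..6.
Cycle type of π: 15×2 + 1; total 3 cycles.
With 3 cycles on 31 points, sign = (−1)^{31−3} = +1.
Via Zolotarev, sign(π_{18}) = (18|31) = +1.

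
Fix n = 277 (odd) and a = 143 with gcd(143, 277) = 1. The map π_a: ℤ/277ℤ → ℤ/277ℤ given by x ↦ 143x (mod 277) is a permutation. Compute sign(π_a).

-1

Orbit of 263 under x↦143x: [263, 214, 132, 40, 180, 256, 44]… (length divides ord_277(143)).
Cycle type of π: 276 + 1; total 2 cycles.
n − c = 277 − 2 = 275; sign = (−1)^275 = -1.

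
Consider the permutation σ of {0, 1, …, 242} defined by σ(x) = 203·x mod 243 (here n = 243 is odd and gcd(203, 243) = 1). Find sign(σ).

-1

Orbit of 220 under x↦203x: [220, 191, 136, 149, 115, 17, 49]… (length divides ord_243(203)).
π_203 has 6 disjoint cycles with lengths [162, 54, 18, 6, 2, 1] on {0,…,242}.
6 cycles on 243: each ℓ→(−1)^(ℓ−1), product (−1)^237 = -1.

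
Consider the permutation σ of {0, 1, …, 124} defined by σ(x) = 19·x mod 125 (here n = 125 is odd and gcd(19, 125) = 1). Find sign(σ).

+1

Start at x=19: 19 → 111 → 109 → 71 → 99 → 6 → 114 → … (one orbit).
Cycle lengths of π_19 on ℤ/125ℤ: [50, 50, 10, 10, 2, 2, 1]; 7 cycles in total.
sign(π) = (−1)^{n − #cycles} = (−1)^{125−7} = (−1)^118 = +1.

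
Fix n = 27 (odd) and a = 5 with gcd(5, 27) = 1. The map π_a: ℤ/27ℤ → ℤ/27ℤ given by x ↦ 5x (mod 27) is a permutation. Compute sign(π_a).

-1

Start at x=5: 5 → 25 → 17 → 4 → 20 → 19 → 14 → … (one orbit).
Cycle lengths of π_5 on ℤ/27ℤ: [18, 6, 2, 1]; 4 cycles in total.
Σ(ℓ_i−1) = 27−4 = 23; sign = (−1)^23 = -1.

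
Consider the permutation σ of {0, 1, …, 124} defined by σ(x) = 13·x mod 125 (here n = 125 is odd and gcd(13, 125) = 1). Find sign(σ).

Orbit of 109 under x↦13x: [109, 42, 46, 98, 24, 62, 56]… (length divides ord_125(13)).
Cycle type of π: 100 + 20 + 4 + 1; total 4 cycles.
n − c = 125 − 4 = 121; sign = (−1)^121 = -1.

-1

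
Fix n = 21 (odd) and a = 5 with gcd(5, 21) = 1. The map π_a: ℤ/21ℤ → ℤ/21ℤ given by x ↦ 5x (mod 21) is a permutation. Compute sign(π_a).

+1

Start at x=17: 17 → 1 → 5 → 4 → 20 → 16 → 17 (one orbit).
5 cycles of lengths [6, 6, 6, 2, 1].
n − c = 21 − 5 = 16; sign = (−1)^16 = +1.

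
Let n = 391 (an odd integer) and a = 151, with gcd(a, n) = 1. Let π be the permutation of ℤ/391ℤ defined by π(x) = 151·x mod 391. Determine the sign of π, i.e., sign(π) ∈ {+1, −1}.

Start at x=324: 324 → 49 → 361 → 162 → 220 → 376 → 81 → … (one orbit).
The orbit structure of x ↦ 151x mod 391: 9 orbits of sizes [88, 88, 88, 88, 11, 11, 8, 8, 1].
391 − 9 = 382 transpositions; sign(π) = (−1)^382 = +1.
Check: (151/391) = +1 by Zolotarev.

+1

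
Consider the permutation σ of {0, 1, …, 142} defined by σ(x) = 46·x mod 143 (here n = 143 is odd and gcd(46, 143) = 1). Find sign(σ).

Trace 41: π^k(41) = [41, 27, 98, 75, 18, 113, 50] for k=0..6.
Cycle lengths of π_46 on ℤ/143ℤ: [60, 60, 12, 10, 1]; 5 cycles in total.
Σ(ℓ_i−1) = 143−5 = 138; sign = (−1)^138 = +1.

+1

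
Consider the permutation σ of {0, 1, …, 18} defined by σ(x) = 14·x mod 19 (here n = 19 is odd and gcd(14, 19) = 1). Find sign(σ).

Start at x=13: 13 → 11 → 2 → 9 → 12 → 16 → 15 → … (one orbit).
π_14 has 2 disjoint cycles with lengths [18, 1] on {0,…,18}.
n − c = 19 − 2 = 17; sign = (−1)^17 = -1.
Via Zolotarev, sign(π_{14}) = (14|19) = -1.

-1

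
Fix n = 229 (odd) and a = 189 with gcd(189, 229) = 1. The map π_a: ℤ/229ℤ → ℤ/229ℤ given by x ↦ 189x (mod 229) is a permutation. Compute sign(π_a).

-1

Start at x=149: 149 → 223 → 11 → 18 → 196 → 175 → 99 → … (one orbit).
Cycle type of π: 228 + 1; total 2 cycles.
sign(π) = (−1)^{n − #cycles} = (−1)^{229−2} = (−1)^227 = -1.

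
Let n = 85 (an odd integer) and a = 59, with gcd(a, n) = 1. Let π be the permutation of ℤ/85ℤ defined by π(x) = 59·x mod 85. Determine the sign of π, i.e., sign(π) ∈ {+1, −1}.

+1

Orbit of 49 under x↦59x: [49, 1, 59, 81, 19, 16, 9]… (length divides ord_85(59)).
Decompose π into cycles: lengths [8, 8, 8, 8, 8, 8, 8, 8, 8, 8, 2, 2, 1] (13 cycles, including the fixed point 0).
n − c = 85 − 13 = 72; sign = (−1)^72 = +1.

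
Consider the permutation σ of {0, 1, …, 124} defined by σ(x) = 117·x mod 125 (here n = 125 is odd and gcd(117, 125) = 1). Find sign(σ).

Orbit of 2 under x↦117x: [2, 109, 3, 101, 67, 89, 38]… (length divides ord_125(117)).
π_117 has 4 disjoint cycles with lengths [100, 20, 4, 1] on {0,…,124}.
With 4 cycles on 125 points, sign = (−1)^{125−4} = -1.
Via Zolotarev, sign(π_{117}) = (117|125) = -1.

-1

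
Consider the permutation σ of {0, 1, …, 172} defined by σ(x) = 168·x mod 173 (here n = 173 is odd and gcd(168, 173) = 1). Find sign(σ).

Start at x=63: 63 → 31 → 18 → 83 → 104 → 172 → 5 → … (one orbit).
Cycle type of π: 172 + 1; total 2 cycles.
With 2 cycles on 173 points, sign = (−1)^{173−2} = -1.

-1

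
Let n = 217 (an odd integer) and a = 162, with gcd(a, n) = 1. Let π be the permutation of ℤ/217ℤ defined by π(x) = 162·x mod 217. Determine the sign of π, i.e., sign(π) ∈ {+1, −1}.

+1

Start at x=190: 190 → 183 → 134 → 8 → 211 → 113 → 78 → … (one orbit).
Cycle lengths of π_162 on ℤ/217ℤ: [15, 15, 15, 15, 15, 15, 15, 15, 15, 15, 15, 15, 15, 15, 1, 1, 1, 1, 1, 1, 1]; 21 cycles in total.
sign(π) = (−1)^{n − #cycles} = (−1)^{217−21} = (−1)^196 = +1.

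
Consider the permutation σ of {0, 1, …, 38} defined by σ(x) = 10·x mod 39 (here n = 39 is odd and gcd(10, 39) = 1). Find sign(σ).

+1

Start at x=22: 22 → 25 → 16 → 4 → 1 → 10 → 22 (one orbit).
9 cycles of lengths [6, 6, 6, 6, 6, 6, 1, 1, 1].
9 cycles on 39: each ℓ→(−1)^(ℓ−1), product (−1)^30 = +1.
The Jacobi symbol (10|39) = +1 (Zolotarev) agrees.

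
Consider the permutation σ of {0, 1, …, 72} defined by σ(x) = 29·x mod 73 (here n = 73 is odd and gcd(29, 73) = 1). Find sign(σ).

-1

Orbit of 60 under x↦29x: [60, 61, 17, 55, 62, 46, 20]… (length divides ord_73(29)).
2 cycles of lengths [72, 1].
2 cycles on 73: each ℓ→(−1)^(ℓ−1), product (−1)^71 = -1.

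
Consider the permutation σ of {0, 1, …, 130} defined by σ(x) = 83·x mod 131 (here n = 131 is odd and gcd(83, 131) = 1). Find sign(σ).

-1

Orbit of 57 under x↦83x: [57, 15, 66, 107, 104, 117, 17]… (length divides ord_131(83)).
2 cycles of lengths [130, 1].
n − c = 131 − 2 = 129; sign = (−1)^129 = -1.
(83|131)_J = -1 (Zolotarev's lemma cross-check).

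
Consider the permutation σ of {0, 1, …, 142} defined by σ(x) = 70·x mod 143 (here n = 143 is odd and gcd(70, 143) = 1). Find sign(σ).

-1

Start at x=64: 64 → 47 → 1 → 70 → 38 → 86 → 14 → … (one orbit).
Cycle type of π: 20×6 + 5×2 + 4×3 + 1; total 12 cycles.
sign(π) = (−1)^{n − #cycles} = (−1)^{143−12} = (−1)^131 = -1.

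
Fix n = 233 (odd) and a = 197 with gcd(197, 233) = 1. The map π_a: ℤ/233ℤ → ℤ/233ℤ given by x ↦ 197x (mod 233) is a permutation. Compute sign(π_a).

Start at x=201: 201 → 220 → 2 → 161 → 29 → 121 → 71 → … (one orbit).
Decompose π into cycles: lengths [116, 116, 1] (3 cycles, including the fixed point 0).
n − c = 233 − 3 = 230; sign = (−1)^230 = +1.

+1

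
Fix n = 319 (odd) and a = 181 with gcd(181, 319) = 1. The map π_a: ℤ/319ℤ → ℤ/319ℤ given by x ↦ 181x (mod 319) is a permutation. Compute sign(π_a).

Trace 82: π^k(82) = [82, 168, 103, 141, 1, 181, 223] for k=0..6.
Decompose π into cycles: lengths [35, 35, 35, 35, 35, 35, 35, 35, 7, 7, 7, 7, 5, 5, 1] (15 cycles, including the fixed point 0).
15 cycles on 319: each ℓ→(−1)^(ℓ−1), product (−1)^304 = +1.

+1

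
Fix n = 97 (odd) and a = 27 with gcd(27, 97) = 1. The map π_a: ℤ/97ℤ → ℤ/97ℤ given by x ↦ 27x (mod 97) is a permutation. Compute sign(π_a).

Trace 70: π^k(70) = [70, 47, 8, 22, 12, 33, 18] for k=0..6.
π_27 has 7 disjoint cycles with lengths [16, 16, 16, 16, 16, 16, 1] on {0,…,96}.
7 cycles on 97: each ℓ→(−1)^(ℓ−1), product (−1)^90 = +1.

+1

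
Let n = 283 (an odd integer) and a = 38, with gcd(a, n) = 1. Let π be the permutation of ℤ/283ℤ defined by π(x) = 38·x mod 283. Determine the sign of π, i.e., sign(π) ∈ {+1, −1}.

Orbit of 78 under x↦38x: [78, 134, 281, 207, 225, 60, 16]… (length divides ord_283(38)).
π_38 has 7 disjoint cycles with lengths [47, 47, 47, 47, 47, 47, 1] on {0,…,282}.
With 7 cycles on 283 points, sign = (−1)^{283−7} = +1.

+1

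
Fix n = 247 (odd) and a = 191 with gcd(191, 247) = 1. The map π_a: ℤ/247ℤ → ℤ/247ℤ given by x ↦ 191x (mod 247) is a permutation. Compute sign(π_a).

Trace 172: π^k(172) = [172, 1, 191] for k=0..2.
π_191 has 95 disjoint cycles with lengths [3, 3, 3, 3, 3, 3, 3, 3, 3, 3, 3, 3, 3, 3, 3, 3, 3, 3, 3, 3, 3, 3, 3, 3, 3, 3, 3, 3, 3, 3, 3, 3, 3, 3, 3, 3, 3, 3, 3, 3, 3, 3, 3, 3, 3, 3, 3, 3, 3, 3, 3, 3, 3, 3, 3, 3, 3, 3, 3, 3, 3, 3, 3, 3, 3, 3, 3, 3, 3, 3, 3, 3, 3, 3, 3, 3, 1, 1, 1, 1, 1, 1, 1, 1, 1, 1, 1, 1, 1, 1, 1, 1, 1, 1, 1] on {0,…,246}.
95 cycles on 247: each ℓ→(−1)^(ℓ−1), product (−1)^152 = +1.
Zolotarev: (191|247) = +1, matching the cycle-count sign.

+1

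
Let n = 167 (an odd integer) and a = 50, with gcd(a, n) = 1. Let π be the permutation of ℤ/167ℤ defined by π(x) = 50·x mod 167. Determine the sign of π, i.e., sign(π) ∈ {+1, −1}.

Orbit of 36 under x↦50x: [36, 130, 154, 18, 65, 77, 9]… (length divides ord_167(50)).
π_50 has 3 disjoint cycles with lengths [83, 83, 1] on {0,…,166}.
sign(π) = (−1)^{n − #cycles} = (−1)^{167−3} = (−1)^164 = +1.

+1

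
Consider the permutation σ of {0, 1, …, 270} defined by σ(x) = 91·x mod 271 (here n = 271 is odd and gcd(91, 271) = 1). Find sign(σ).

-1

Trace 57: π^k(57) = [57, 38, 206, 47, 212, 51, 34] for k=0..6.
The orbit structure of x ↦ 91x mod 271: 2 orbits of sizes [270, 1].
2 cycles on 271: each ℓ→(−1)^(ℓ−1), product (−1)^269 = -1.
Check: (91/271) = -1 by Zolotarev.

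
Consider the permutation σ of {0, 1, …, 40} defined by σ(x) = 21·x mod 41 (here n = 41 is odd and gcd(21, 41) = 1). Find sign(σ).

+1

Start at x=2: 2 → 1 → 21 → 31 → 36 → 18 → 9 → … (one orbit).
3 cycles of lengths [20, 20, 1].
Σ(ℓ_i−1) = 41−3 = 38; sign = (−1)^38 = +1.
Check: (21/41) = +1 by Zolotarev.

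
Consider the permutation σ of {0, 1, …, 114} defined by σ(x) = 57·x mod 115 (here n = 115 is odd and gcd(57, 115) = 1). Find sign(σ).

Trace 112: π^k(112) = [112, 59, 28, 101, 7, 54, 88] for k=0..6.
π_57 has 5 disjoint cycles with lengths [44, 44, 22, 4, 1] on {0,…,114}.
With 5 cycles on 115 points, sign = (−1)^{115−5} = +1.

+1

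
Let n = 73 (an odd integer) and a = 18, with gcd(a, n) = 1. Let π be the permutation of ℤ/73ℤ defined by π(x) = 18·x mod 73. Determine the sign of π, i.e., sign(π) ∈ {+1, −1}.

+1

Trace 4: π^k(4) = [4, 72, 55, 41, 8, 71, 37] for k=0..6.
π_18 has 5 disjoint cycles with lengths [18, 18, 18, 18, 1] on {0,…,72}.
sign(π) = (−1)^{n − #cycles} = (−1)^{73−5} = (−1)^68 = +1.
Zolotarev: (18|73) = +1, matching the cycle-count sign.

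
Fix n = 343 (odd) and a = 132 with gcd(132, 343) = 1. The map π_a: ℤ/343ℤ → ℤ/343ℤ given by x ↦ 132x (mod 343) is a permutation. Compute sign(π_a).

Orbit of 258 under x↦132x: [258, 99, 34, 29, 55, 57, 321]… (length divides ord_343(132)).
10 cycles of lengths [98, 98, 98, 14, 14, 14, 2, 2, 2, 1].
10 cycles on 343: each ℓ→(−1)^(ℓ−1), product (−1)^333 = -1.
(132|343)_J = -1 (Zolotarev's lemma cross-check).

-1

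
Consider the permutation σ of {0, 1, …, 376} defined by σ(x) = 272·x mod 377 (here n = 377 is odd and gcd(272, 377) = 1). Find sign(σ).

-1

Trace 363: π^k(363) = [363, 339, 220, 274, 259, 326, 77] for k=0..6.
π_272 has 20 disjoint cycles with lengths [28, 28, 28, 28, 28, 28, 28, 28, 28, 28, 28, 28, 28, 2, 2, 2, 2, 2, 2, 1] on {0,…,376}.
sign(π) = (−1)^{n − #cycles} = (−1)^{377−20} = (−1)^357 = -1.
Check: (272/377) = -1 by Zolotarev.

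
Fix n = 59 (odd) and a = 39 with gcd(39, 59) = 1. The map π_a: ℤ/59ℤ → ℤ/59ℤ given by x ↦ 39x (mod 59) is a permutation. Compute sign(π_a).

Start at x=25: 25 → 31 → 29 → 10 → 36 → 47 → 4 → … (one orbit).
2 cycles of lengths [58, 1].
2 cycles on 59: each ℓ→(−1)^(ℓ−1), product (−1)^57 = -1.

-1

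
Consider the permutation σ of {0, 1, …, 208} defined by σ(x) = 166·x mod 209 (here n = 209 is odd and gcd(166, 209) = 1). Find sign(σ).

Trace 78: π^k(78) = [78, 199, 12, 111, 34, 1, 166] for k=0..6.
Cycle type of π: 18×11 + 1×11; total 22 cycles.
22 cycles on 209: each ℓ→(−1)^(ℓ−1), product (−1)^187 = -1.
Check: (166/209) = -1 by Zolotarev.

-1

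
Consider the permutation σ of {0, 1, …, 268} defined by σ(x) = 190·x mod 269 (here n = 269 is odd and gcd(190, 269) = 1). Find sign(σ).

+1

Start at x=62: 62 → 213 → 120 → 204 → 24 → 256 → 220 → … (one orbit).
π_190 has 5 disjoint cycles with lengths [67, 67, 67, 67, 1] on {0,…,268}.
sign(π) = (−1)^{n − #cycles} = (−1)^{269−5} = (−1)^264 = +1.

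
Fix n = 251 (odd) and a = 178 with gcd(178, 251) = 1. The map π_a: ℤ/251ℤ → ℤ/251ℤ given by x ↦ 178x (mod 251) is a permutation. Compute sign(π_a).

-1

Start at x=168: 168 → 35 → 206 → 22 → 151 → 21 → 224 → … (one orbit).
π_178 has 2 disjoint cycles with lengths [250, 1] on {0,…,250}.
With 2 cycles on 251 points, sign = (−1)^{251−2} = -1.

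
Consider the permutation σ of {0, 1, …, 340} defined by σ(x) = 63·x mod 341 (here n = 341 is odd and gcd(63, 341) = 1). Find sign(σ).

Start at x=156: 156 → 280 → 249 → 1 → 63 → 218 → 94 → … (one orbit).
Cycle type of π: 10×31 + 1×31; total 62 cycles.
62 cycles on 341: each ℓ→(−1)^(ℓ−1), product (−1)^279 = -1.
Via Zolotarev, sign(π_{63}) = (63|341) = -1.

-1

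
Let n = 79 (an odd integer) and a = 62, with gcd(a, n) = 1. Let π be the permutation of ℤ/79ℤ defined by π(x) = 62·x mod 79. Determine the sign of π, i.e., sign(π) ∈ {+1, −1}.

Orbit of 21 under x↦62x: [21, 38, 65, 1, 62, 52, 64]… (length divides ord_79(62)).
The orbit structure of x ↦ 62x mod 79: 7 orbits of sizes [13, 13, 13, 13, 13, 13, 1].
sign(π) = (−1)^{n − #cycles} = (−1)^{79−7} = (−1)^72 = +1.
Zolotarev: (62|79) = +1, matching the cycle-count sign.

+1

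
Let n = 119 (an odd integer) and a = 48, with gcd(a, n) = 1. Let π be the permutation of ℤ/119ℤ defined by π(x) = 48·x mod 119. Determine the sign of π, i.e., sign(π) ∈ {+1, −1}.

+1

Orbit of 41 under x↦48x: [41, 64, 97, 15, 6, 50, 20]… (length divides ord_119(48)).
Decompose π into cycles: lengths [16, 16, 16, 16, 16, 16, 16, 2, 2, 2, 1] (11 cycles, including the fixed point 0).
n − c = 119 − 11 = 108; sign = (−1)^108 = +1.
Zolotarev: (48|119) = +1, matching the cycle-count sign.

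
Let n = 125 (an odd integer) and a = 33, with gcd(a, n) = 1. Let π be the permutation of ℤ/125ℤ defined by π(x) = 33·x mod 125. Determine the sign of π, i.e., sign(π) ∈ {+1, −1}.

Orbit of 119 under x↦33x: [119, 52, 91, 3, 99, 17, 61]… (length divides ord_125(33)).
Cycle type of π: 100 + 20 + 4 + 1; total 4 cycles.
125 − 4 = 121 transpositions; sign(π) = (−1)^121 = -1.

-1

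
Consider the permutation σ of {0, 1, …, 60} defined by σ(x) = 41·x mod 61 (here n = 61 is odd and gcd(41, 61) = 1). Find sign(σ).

+1

Orbit of 20 under x↦41x: [20, 27, 9, 3, 1, 41, 34]… (length divides ord_61(41)).
Cycle type of π: 10×6 + 1; total 7 cycles.
61 − 7 = 54 transpositions; sign(π) = (−1)^54 = +1.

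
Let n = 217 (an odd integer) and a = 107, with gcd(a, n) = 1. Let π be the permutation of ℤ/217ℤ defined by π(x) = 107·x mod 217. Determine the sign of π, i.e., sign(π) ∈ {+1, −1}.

+1

Orbit of 64 under x↦107x: [64, 121, 144, 1, 107, 165, 78]… (length divides ord_217(107)).
Cycle type of π: 15×14 + 3×2 + 1; total 17 cycles.
sign(π) = (−1)^{n − #cycles} = (−1)^{217−17} = (−1)^200 = +1.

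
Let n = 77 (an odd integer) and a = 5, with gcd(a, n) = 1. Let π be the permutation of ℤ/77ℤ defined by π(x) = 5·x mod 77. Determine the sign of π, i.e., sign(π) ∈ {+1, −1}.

-1

Trace 67: π^k(67) = [67, 27, 58, 59, 64, 12, 60] for k=0..6.
The orbit structure of x ↦ 5x mod 77: 6 orbits of sizes [30, 30, 6, 5, 5, 1].
With 6 cycles on 77 points, sign = (−1)^{77−6} = -1.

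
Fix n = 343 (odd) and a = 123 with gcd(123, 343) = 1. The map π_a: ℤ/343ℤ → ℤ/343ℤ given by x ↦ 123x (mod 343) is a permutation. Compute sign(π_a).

+1

Start at x=67: 67 → 9 → 78 → 333 → 142 → 316 → 109 → … (one orbit).
π_123 has 7 disjoint cycles with lengths [147, 147, 21, 21, 3, 3, 1] on {0,…,342}.
343 − 7 = 336 transpositions; sign(π) = (−1)^336 = +1.
The Jacobi symbol (123|343) = +1 (Zolotarev) agrees.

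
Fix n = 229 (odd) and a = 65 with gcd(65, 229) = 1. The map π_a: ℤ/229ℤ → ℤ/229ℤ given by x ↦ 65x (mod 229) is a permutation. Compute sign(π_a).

-1

Orbit of 155 under x↦65x: [155, 228, 164, 126, 175, 154, 163]… (length divides ord_229(65)).
The orbit structure of x ↦ 65x mod 229: 2 orbits of sizes [228, 1].
n − c = 229 − 2 = 227; sign = (−1)^227 = -1.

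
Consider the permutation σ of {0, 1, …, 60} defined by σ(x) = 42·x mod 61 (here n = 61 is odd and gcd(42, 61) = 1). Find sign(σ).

+1

Trace 13: π^k(13) = [13, 58, 57, 15, 20, 47, 22] for k=0..6.
The orbit structure of x ↦ 42x mod 61: 5 orbits of sizes [15, 15, 15, 15, 1].
n − c = 61 − 5 = 56; sign = (−1)^56 = +1.
The Jacobi symbol (42|61) = +1 (Zolotarev) agrees.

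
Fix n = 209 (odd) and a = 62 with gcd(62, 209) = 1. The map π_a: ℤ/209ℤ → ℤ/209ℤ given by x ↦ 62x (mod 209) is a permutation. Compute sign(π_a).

-1

Orbit of 191 under x↦62x: [191, 138, 196, 30, 188, 161, 159]… (length divides ord_209(62)).
Cycle lengths of π_62 on ℤ/209ℤ: [90, 90, 10, 9, 9, 1]; 6 cycles in total.
Σ(ℓ_i−1) = 209−6 = 203; sign = (−1)^203 = -1.
Zolotarev: (62|209) = -1, matching the cycle-count sign.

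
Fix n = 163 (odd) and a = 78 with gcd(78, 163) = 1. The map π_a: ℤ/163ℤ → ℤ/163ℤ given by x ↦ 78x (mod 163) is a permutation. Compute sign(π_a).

-1

Start at x=53: 53 → 59 → 38 → 30 → 58 → 123 → 140 → … (one orbit).
Cycle lengths of π_78 on ℤ/163ℤ: [18, 18, 18, 18, 18, 18, 18, 18, 18, 1]; 10 cycles in total.
n − c = 163 − 10 = 153; sign = (−1)^153 = -1.
Via Zolotarev, sign(π_{78}) = (78|163) = -1.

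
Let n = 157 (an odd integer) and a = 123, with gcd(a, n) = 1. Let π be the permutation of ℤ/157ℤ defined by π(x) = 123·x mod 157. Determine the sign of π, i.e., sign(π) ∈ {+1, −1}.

-1

Trace 79: π^k(79) = [79, 140, 107, 130, 133, 31, 45] for k=0..6.
Cycle type of π: 156 + 1; total 2 cycles.
With 2 cycles on 157 points, sign = (−1)^{157−2} = -1.
The Jacobi symbol (123|157) = -1 (Zolotarev) agrees.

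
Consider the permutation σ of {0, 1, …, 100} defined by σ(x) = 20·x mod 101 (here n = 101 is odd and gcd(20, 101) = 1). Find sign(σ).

Trace 68: π^k(68) = [68, 47, 31, 14, 78, 45, 92] for k=0..6.
Cycle lengths of π_20 on ℤ/101ℤ: [50, 50, 1]; 3 cycles in total.
3 cycles on 101: each ℓ→(−1)^(ℓ−1), product (−1)^98 = +1.
The Jacobi symbol (20|101) = +1 (Zolotarev) agrees.

+1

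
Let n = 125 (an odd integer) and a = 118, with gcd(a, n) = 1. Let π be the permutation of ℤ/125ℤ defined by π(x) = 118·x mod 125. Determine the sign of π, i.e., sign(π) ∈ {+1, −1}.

-1

Trace 51: π^k(51) = [51, 18, 124, 7, 76, 93, 99] for k=0..6.
The orbit structure of x ↦ 118x mod 125: 12 orbits of sizes [20, 20, 20, 20, 20, 4, 4, 4, 4, 4, 4, 1].
125 − 12 = 113 transpositions; sign(π) = (−1)^113 = -1.
The Jacobi symbol (118|125) = -1 (Zolotarev) agrees.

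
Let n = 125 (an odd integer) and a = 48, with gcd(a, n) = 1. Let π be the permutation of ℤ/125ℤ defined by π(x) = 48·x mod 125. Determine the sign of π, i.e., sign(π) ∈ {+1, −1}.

-1

Orbit of 91 under x↦48x: [91, 118, 39, 122, 106, 88, 99]… (length divides ord_125(48)).
π_48 has 4 disjoint cycles with lengths [100, 20, 4, 1] on {0,…,124}.
n − c = 125 − 4 = 121; sign = (−1)^121 = -1.
Check: (48/125) = -1 by Zolotarev.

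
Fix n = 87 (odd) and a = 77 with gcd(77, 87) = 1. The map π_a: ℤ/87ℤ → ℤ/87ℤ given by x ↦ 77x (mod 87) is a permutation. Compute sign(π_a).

+1

Start at x=50: 50 → 22 → 41 → 25 → 11 → 64 → 56 → … (one orbit).
Cycle type of π: 28×3 + 2 + 1; total 5 cycles.
n − c = 87 − 5 = 82; sign = (−1)^82 = +1.
Zolotarev: (77|87) = +1, matching the cycle-count sign.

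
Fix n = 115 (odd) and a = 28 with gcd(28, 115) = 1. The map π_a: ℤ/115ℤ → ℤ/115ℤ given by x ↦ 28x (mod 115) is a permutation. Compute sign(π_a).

Start at x=88: 88 → 49 → 107 → 6 → 53 → 104 → 37 → … (one orbit).
π_28 has 5 disjoint cycles with lengths [44, 44, 22, 4, 1] on {0,…,114}.
5 cycles on 115: each ℓ→(−1)^(ℓ−1), product (−1)^110 = +1.

+1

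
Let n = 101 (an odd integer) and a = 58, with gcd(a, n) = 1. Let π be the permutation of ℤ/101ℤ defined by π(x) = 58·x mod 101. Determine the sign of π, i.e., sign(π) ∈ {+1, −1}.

+1

Start at x=56: 56 → 16 → 19 → 92 → 84 → 24 → 79 → … (one orbit).
5 cycles of lengths [25, 25, 25, 25, 1].
With 5 cycles on 101 points, sign = (−1)^{101−5} = +1.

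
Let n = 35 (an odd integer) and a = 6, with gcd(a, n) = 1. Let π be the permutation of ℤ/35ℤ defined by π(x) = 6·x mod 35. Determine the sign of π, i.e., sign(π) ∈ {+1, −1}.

Orbit of 1 under x↦6x: [1, 6]… (length divides ord_35(6)).
Cycle type of π: 2×15 + 1×5; total 20 cycles.
With 20 cycles on 35 points, sign = (−1)^{35−20} = -1.
Via Zolotarev, sign(π_{6}) = (6|35) = -1.

-1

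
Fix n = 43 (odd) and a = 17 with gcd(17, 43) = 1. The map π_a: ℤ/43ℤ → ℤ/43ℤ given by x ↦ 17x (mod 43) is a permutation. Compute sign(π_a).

Orbit of 41 under x↦17x: [41, 9, 24, 21, 13, 6, 16]… (length divides ord_43(17)).
Cycle type of π: 21×2 + 1; total 3 cycles.
sign(π) = (−1)^{n − #cycles} = (−1)^{43−3} = (−1)^40 = +1.

+1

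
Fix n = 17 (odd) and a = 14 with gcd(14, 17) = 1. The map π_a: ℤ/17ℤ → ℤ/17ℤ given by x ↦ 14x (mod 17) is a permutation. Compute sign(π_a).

Start at x=9: 9 → 7 → 13 → 12 → 15 → 6 → 16 → … (one orbit).
The orbit structure of x ↦ 14x mod 17: 2 orbits of sizes [16, 1].
Σ(ℓ_i−1) = 17−2 = 15; sign = (−1)^15 = -1.
The Jacobi symbol (14|17) = -1 (Zolotarev) agrees.

-1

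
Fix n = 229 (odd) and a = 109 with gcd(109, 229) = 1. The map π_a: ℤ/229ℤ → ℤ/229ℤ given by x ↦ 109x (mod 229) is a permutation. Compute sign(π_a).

-1

Orbit of 202 under x↦109x: [202, 34, 42, 227, 11, 54, 161]… (length divides ord_229(109)).
Decompose π into cycles: lengths [76, 76, 76, 1] (4 cycles, including the fixed point 0).
229 − 4 = 225 transpositions; sign(π) = (−1)^225 = -1.
Check: (109/229) = -1 by Zolotarev.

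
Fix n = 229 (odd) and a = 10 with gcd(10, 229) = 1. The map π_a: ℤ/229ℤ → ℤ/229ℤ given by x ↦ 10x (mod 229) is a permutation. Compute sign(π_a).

-1

Trace 119: π^k(119) = [119, 45, 221, 149, 116, 15, 150] for k=0..6.
The orbit structure of x ↦ 10x mod 229: 2 orbits of sizes [228, 1].
Σ(ℓ_i−1) = 229−2 = 227; sign = (−1)^227 = -1.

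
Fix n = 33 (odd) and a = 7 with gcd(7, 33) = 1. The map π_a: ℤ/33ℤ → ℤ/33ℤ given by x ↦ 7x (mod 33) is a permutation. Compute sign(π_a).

-1

Start at x=25: 25 → 10 → 4 → 28 → 31 → 19 → 1 → … (one orbit).
Decompose π into cycles: lengths [10, 10, 10, 1, 1, 1] (6 cycles, including the fixed point 0).
6 cycles on 33: each ℓ→(−1)^(ℓ−1), product (−1)^27 = -1.
Zolotarev: (7|33) = -1, matching the cycle-count sign.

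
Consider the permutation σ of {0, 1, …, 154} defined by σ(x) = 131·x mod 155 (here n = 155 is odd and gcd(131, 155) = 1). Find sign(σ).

Trace 56: π^k(56) = [56, 51, 16, 81, 71, 1, 131] for k=0..6.
Cycle type of π: 15×10 + 1×5; total 15 cycles.
15 cycles on 155: each ℓ→(−1)^(ℓ−1), product (−1)^140 = +1.

+1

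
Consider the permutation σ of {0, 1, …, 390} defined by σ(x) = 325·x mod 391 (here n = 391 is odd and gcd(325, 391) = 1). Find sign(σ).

+1

Orbit of 302 under x↦325x: [302, 9, 188, 104, 174, 246, 186]… (length divides ord_391(325)).
Cycle type of π: 88×4 + 11×2 + 8×2 + 1; total 9 cycles.
9 cycles on 391: each ℓ→(−1)^(ℓ−1), product (−1)^382 = +1.
Check: (325/391) = +1 by Zolotarev.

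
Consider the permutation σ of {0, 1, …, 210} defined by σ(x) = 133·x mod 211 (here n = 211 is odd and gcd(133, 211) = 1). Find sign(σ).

-1

Start at x=35: 35 → 13 → 41 → 178 → 42 → 100 → 7 → … (one orbit).
The orbit structure of x ↦ 133x mod 211: 2 orbits of sizes [210, 1].
Σ(ℓ_i−1) = 211−2 = 209; sign = (−1)^209 = -1.
The Jacobi symbol (133|211) = -1 (Zolotarev) agrees.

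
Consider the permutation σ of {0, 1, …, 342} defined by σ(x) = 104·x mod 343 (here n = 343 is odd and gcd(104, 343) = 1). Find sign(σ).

-1

Trace 216: π^k(216) = [216, 169, 83, 57, 97, 141, 258] for k=0..6.
Cycle lengths of π_104 on ℤ/343ℤ: [98, 98, 98, 14, 14, 14, 2, 2, 2, 1]; 10 cycles in total.
10 cycles on 343: each ℓ→(−1)^(ℓ−1), product (−1)^333 = -1.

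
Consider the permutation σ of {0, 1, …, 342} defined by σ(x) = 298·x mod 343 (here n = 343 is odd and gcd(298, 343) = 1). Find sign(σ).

+1

Start at x=275: 275 → 316 → 186 → 205 → 36 → 95 → 184 → … (one orbit).
Decompose π into cycles: lengths [147, 147, 21, 21, 3, 3, 1] (7 cycles, including the fixed point 0).
343 − 7 = 336 transpositions; sign(π) = (−1)^336 = +1.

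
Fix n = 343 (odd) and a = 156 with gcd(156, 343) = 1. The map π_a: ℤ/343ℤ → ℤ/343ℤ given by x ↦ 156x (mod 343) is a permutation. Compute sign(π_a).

+1

Start at x=86: 86 → 39 → 253 → 23 → 158 → 295 → 58 → … (one orbit).
Cycle lengths of π_156 on ℤ/343ℤ: [147, 147, 21, 21, 3, 3, 1]; 7 cycles in total.
7 cycles on 343: each ℓ→(−1)^(ℓ−1), product (−1)^336 = +1.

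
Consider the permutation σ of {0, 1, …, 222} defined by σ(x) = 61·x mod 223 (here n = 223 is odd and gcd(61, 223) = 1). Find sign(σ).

Orbit of 193 under x↦61x: [193, 177, 93, 98, 180, 53, 111]… (length divides ord_223(61)).
Decompose π into cycles: lengths [222, 1] (2 cycles, including the fixed point 0).
sign(π) = (−1)^{n − #cycles} = (−1)^{223−2} = (−1)^221 = -1.
(61|223)_J = -1 (Zolotarev's lemma cross-check).

-1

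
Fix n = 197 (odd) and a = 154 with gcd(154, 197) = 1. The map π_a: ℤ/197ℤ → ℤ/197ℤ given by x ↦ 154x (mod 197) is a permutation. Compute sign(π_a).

+1

Trace 178: π^k(178) = [178, 29, 132, 37, 182, 54, 42] for k=0..6.
π_154 has 5 disjoint cycles with lengths [49, 49, 49, 49, 1] on {0,…,196}.
Σ(ℓ_i−1) = 197−5 = 192; sign = (−1)^192 = +1.
Check: (154/197) = +1 by Zolotarev.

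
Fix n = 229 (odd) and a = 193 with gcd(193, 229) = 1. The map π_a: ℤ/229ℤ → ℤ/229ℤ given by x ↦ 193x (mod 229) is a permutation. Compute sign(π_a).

+1

Trace 158: π^k(158) = [158, 37, 42, 91, 159, 1, 193] for k=0..6.
Cycle lengths of π_193 on ℤ/229ℤ: [57, 57, 57, 57, 1]; 5 cycles in total.
Σ(ℓ_i−1) = 229−5 = 224; sign = (−1)^224 = +1.
Zolotarev: (193|229) = +1, matching the cycle-count sign.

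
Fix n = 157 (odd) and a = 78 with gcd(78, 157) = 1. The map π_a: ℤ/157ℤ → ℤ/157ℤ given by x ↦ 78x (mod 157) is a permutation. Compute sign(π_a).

Trace 2: π^k(2) = [2, 156, 79, 39, 59, 49, 54] for k=0..6.
Decompose π into cycles: lengths [52, 52, 52, 1] (4 cycles, including the fixed point 0).
Σ(ℓ_i−1) = 157−4 = 153; sign = (−1)^153 = -1.
Zolotarev: (78|157) = -1, matching the cycle-count sign.

-1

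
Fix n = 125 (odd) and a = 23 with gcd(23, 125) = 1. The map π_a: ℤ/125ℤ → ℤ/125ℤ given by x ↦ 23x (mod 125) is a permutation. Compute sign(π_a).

-1

Start at x=22: 22 → 6 → 13 → 49 → 2 → 46 → 58 → … (one orbit).
π_23 has 4 disjoint cycles with lengths [100, 20, 4, 1] on {0,…,124}.
Σ(ℓ_i−1) = 125−4 = 121; sign = (−1)^121 = -1.
The Jacobi symbol (23|125) = -1 (Zolotarev) agrees.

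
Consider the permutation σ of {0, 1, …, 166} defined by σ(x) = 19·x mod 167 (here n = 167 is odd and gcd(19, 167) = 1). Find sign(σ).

Start at x=58: 58 → 100 → 63 → 28 → 31 → 88 → 2 → … (one orbit).
Cycle lengths of π_19 on ℤ/167ℤ: [83, 83, 1]; 3 cycles in total.
Σ(ℓ_i−1) = 167−3 = 164; sign = (−1)^164 = +1.
The Jacobi symbol (19|167) = +1 (Zolotarev) agrees.

+1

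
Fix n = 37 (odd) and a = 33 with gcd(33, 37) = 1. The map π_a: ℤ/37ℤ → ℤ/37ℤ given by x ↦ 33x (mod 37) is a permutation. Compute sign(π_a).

+1

Start at x=7: 7 → 9 → 1 → 33 → 16 → 10 → 34 → … (one orbit).
Cycle type of π: 9×4 + 1; total 5 cycles.
sign(π) = (−1)^{n − #cycles} = (−1)^{37−5} = (−1)^32 = +1.
The Jacobi symbol (33|37) = +1 (Zolotarev) agrees.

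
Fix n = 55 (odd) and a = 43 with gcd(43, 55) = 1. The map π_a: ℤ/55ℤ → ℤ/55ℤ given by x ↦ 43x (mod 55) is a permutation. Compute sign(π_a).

+1

Start at x=1: 1 → 43 → 34 → 32 → 1 (one orbit).
The orbit structure of x ↦ 43x mod 55: 17 orbits of sizes [4, 4, 4, 4, 4, 4, 4, 4, 4, 4, 4, 2, 2, 2, 2, 2, 1].
sign(π) = (−1)^{n − #cycles} = (−1)^{55−17} = (−1)^38 = +1.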